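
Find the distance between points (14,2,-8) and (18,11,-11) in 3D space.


dx=4, dy=9, dz=-3
d = sqrt(16+81+9) = sqrt(106) = 10.2956

10.2956


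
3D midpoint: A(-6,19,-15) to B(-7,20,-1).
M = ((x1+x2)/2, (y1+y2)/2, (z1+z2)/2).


Mx = (-6- 7)/2 = -6.5000
My = (19+20)/2 = 19.5000
Mz = (-15- 1)/2 = -8.0000

M = (-6.5000, 19.5000, -8.0000)


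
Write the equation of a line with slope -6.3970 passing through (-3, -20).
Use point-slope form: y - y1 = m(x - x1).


y + 20 = -6.3970(x + 3)
y = -6.3970x - 20 + 6.3970*(-3)
y = -6.3970x - 39.1910

y = -6.3970x - 39.1910


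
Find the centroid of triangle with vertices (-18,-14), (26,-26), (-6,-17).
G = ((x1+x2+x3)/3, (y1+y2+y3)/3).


Gx = (-18+26- 6)/3 = 2/3 = 0.6667
Gy = (-14- 26- 17)/3 = -57/3 = -19.0000

G = (0.6667, -19.0000)


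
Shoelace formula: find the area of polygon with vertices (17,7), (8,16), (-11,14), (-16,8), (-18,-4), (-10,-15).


sum(xi*y_{i+1}) = 17*16 + 8*14 - 11*8 - 16*(-4) - 18*(-15) - 10*7 = 560
sum(yi*x_{i+1}) = 7*8 + 16*(-11) + 14*(-16) + 8*(-18) - 4*(-10) - 15*17 = -703
Area = |560 + 703|/2 = 1263/2 = 631.5000

631.5000 sq units


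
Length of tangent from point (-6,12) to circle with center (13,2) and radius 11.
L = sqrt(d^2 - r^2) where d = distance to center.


d = sqrt((-6-13)^2 + (12-2)^2) = sqrt(361+100) = 21.4709
L = sqrt(461.0000 - 121) = sqrt(340.0000) = 18.4391

18.4391


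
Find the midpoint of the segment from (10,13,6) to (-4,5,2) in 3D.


Mx = (10- 4)/2 = 3.0000
My = (13+5)/2 = 9.0000
Mz = (6+2)/2 = 4.0000

M = (3.0000, 9.0000, 4.0000)


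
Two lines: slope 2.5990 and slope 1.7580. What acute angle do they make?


m1-m2 = 0.841
1+m1*m2 = 5.569042
tan(theta) = |0.841/5.569042| = 0.151013
theta = arctan(|0.841/5.569042|) = 8.5875 degrees (acute angle)

8.5875 degrees


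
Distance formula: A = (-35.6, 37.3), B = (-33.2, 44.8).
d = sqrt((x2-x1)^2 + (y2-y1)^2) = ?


dx = -33.2 + 35.6 = 2.4
dy = 44.8 - 37.3 = 7.5
d = sqrt(5.76 + 56.25) = sqrt(62.01) = 7.8746

7.8746


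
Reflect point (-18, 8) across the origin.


Reflection rule for origin: (-x, -y)
(-18, 8) -> (18, -8)

(18, -8)


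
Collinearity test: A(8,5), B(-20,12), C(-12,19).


8*(12-19) - 20*(19-5) - 12*(5-12)
= -56 - 280 + 84 = -252

No, not collinear (determinant = -252)


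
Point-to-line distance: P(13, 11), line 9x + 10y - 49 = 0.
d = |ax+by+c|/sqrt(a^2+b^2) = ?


|9*13 + 10*11 - 49| = |178| = 178
sqrt(81 + 100) = sqrt(181) = 13.4536
d = 178/sqrt(181) = 13.2306

13.2306


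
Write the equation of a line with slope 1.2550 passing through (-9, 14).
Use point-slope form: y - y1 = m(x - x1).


y - 14 = 1.2550(x + 9)
y = 1.2550x + 14 - 1.2550*(-9)
y = 1.2550x + 25.2950

y = 1.2550x + 25.2950


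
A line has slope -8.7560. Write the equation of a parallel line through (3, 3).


Parallel lines have equal slopes.
m2 = -8.7560
b2 = 3 + 8.7560*3 = 29.2680

y = -8.7560x + 29.2680


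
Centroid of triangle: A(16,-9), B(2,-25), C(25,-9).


Gx = (16+2+25)/3 = 43/3 = 14.3333
Gy = (-9- 25- 9)/3 = -43/3 = -14.3333

G = (14.3333, -14.3333)


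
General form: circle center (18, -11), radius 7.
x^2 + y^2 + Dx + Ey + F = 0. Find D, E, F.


(x-18)^2 + (y+ 11)^2 = 7^2
D = -2h = -36, E = -2k = 22
F = h^2+k^2-r^2 = 324+121-49 = 396

D = -36, E = 22, F = 396


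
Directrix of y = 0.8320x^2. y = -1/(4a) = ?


a = 0.8320
1/(4a) = 0.3005
directrix: y = -0.3005 = -0.3005

y = -0.3005


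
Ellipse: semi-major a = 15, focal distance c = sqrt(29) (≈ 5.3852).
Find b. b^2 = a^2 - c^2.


b^2 = 15^2 - (sqrt(29))^2 = 225 - 29 = 196
b = sqrt(196) = 14

b = 14


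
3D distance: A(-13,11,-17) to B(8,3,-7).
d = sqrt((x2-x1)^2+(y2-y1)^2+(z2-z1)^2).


dx=21, dy=-8, dz=10
d = sqrt(441+64+100) = sqrt(605) = 24.5967

24.5967


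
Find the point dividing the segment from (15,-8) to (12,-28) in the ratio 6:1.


Px = (6*12 + 1*15)/7 = 87/7 = 12.4286
Py = (6*(-28) + 1*(-8))/7 = -176/7 = -25.1429

P = (12.4286, -25.1429)


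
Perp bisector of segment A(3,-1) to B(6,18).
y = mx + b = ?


Midpoint = (4.5, 8.5)
Slope of AB = dy/dx = 19/3 = 6.3333
Perp slope = -dx/dy = -3/19 = -0.1579
b = My - (perp slope)*Mx = 8.5 + (3*4.5)/19 = 8.5 + 0.7105 = 9.2105

y = -0.1579x + 9.2105


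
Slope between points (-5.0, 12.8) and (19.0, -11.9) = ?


dy = -11.9 - 12.8 = -24.7
dx = 19.0 + 5.0 = 24.0
m = -24.7/24.0 = -1.0292

m = -1.0292


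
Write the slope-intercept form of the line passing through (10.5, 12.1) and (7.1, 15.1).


m = (3.0)/(-3.4) = -0.8824
b = y1 - m*x1 = 12.1 - (3.0*10.5)/(-3.4) = 12.1 + 9.2647 = 21.3647

y = -0.8824x + 21.3647


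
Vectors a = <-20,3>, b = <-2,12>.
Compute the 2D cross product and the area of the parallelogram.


cross = -20*12 - 3*(-2) = -240 + 6 = -234
Parallelogram area = |-234| = 234

cross = -234, parallelogram area = 234


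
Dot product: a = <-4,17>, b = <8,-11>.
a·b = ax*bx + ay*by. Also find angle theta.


a·b = -4*8 + 17*(-11) = -32 - 187 = -219
|a| = sqrt(16+289) = 17.4642
|b| = sqrt(64+121) = 13.6015
cos(theta) = -219/(sqrt(305)*sqrt(185)) = -219/sqrt(56425) = -0.921952
theta = arccos(-219/sqrt(56425)) = 157.2131 degrees

a·b = -219, theta = 157.2131 deg


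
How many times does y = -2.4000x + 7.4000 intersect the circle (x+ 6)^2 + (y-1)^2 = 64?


Substitute y = -2.4000x + 7.4000: (x+ 6)^2 + (-2.4000x+7.4000-1)^2 = 64
Expand to Ax^2 + Bx + C = 0, where b-k = 6.4
A = 1+m^2 = 6.76
B = 2(m(b-k) - h) = 2(-2.4000*6.4 + 6) = -18.72
C = h^2 + (b-k)^2 - r^2 = 36 + 40.96 - 64 = 12.96
disc = B^2-4AC = 350.4384 - 350.4384 = 0
disc = 0

1 intersection point (tangent)


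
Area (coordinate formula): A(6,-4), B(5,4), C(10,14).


6*(4-14) = -60
5*(14+ 4) = 90
10*(-4-4) = -80
sum = -50
Area = |-50|/2 = 25.0000

25.0000 sq units


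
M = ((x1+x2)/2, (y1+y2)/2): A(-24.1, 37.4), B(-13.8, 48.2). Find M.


Mx = (-24.1 - 13.8)/2 = -37.9/2 = -18.9500
My = (37.4 + 48.2)/2 = 85.6/2 = 42.8000

(-18.9500, 42.8000)


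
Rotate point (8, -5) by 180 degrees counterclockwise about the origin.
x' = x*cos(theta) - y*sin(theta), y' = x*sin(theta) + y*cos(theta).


cos(180) = -1, sin(180) = 0
x' = 8*(-1) + 5*0 = -8
y' = 8*0 - 5*(-1) = 5

(-8, 5)


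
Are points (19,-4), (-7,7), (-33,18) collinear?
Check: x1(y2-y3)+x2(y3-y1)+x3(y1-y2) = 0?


19*(7-18) - 7*(18+ 4) - 33*(-4-7)
= -209 - 154 + 363 = 0

Yes, collinear (determinant = 0)


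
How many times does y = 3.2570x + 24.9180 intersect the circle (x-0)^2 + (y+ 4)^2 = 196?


Substitute y = 3.2570x + 24.9180: (x-0)^2 + (3.2570x+24.9180+ 4)^2 = 196
Expand to Ax^2 + Bx + C = 0, where b-k = 28.918
A = 1+m^2 = 11.608049
B = 2(m(b-k) - h) = 2(3.2570*28.918 - 0) = 188.371852
C = h^2 + (b-k)^2 - r^2 = 0 + 836.250724 - 196 = 640.250724
disc = B^2-4AC = 35483.9546 - 29728.2471 = 5755.7075
disc > 0

2 intersection points


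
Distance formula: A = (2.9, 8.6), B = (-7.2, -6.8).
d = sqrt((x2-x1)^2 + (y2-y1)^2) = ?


dx = -7.2 - 2.9 = -10.1
dy = -6.8 - 8.6 = -15.4
d = sqrt(102.01 + 237.16) = sqrt(339.17) = 18.4166

18.4166


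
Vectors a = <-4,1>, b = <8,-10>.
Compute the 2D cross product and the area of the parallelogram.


cross = -4*(-10) - 1*8 = 40 - 8 = 32
Parallelogram area = |32| = 32

cross = 32, parallelogram area = 32


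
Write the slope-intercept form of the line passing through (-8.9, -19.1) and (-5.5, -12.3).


m = (6.8)/(3.4) = 2.0000
b = y1 - m*x1 = -19.1 - (6.8*(-8.9))/(3.4) = -19.1 + 17.8000 = -1.3000

y = 2.0000x - 1.3000


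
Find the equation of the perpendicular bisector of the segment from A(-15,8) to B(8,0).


Midpoint = (-3.5, 4)
Slope of AB = dy/dx = -8/23 = -0.3478
Perp slope = -dx/dy = 23/8 = 2.8750
b = My - (perp slope)*Mx = 4 + (23*(-3.5))/(-8) = 4 + 10.0625 = 14.0625

y = 2.8750x + 14.0625


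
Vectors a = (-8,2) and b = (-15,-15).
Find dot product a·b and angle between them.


a·b = -8*(-15) + 2*(-15) = 120 - 30 = 90
|a| = sqrt(64+4) = 8.2462
|b| = sqrt(225+225) = 21.2132
cos(theta) = 90/(sqrt(68)*sqrt(450)) = 90/sqrt(30600) = 0.514496
theta = arccos(90/sqrt(30600)) = 59.0362 degrees

a·b = 90, theta = 59.0362 deg


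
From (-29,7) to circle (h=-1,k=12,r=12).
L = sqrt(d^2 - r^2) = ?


d = sqrt((-29+ 1)^2 + (7-12)^2) = sqrt(784+25) = 28.4429
L = sqrt(809.0000 - 144) = sqrt(665.0000) = 25.7876

25.7876


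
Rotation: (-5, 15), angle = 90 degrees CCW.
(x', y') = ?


cos(90) = 0, sin(90) = 1
x' = -5*0 - 15*1 = -15
y' = -5*1 + 15*0 = -5

(-15, -5)


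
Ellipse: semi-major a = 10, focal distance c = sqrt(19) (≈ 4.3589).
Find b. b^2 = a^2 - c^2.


b^2 = 10^2 - (sqrt(19))^2 = 100 - 19 = 81
b = sqrt(81) = 9

b = 9


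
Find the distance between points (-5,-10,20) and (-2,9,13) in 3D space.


dx=3, dy=19, dz=-7
d = sqrt(9+361+49) = sqrt(419) = 20.4695

20.4695


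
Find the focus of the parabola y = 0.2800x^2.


a = 0.2800
4a = 1.1200
focus = (0, 1/1.1200) = (0, 0.8929)

Focus = (0, 0.8929)


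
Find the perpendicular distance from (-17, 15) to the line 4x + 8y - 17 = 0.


|4*(-17) + 8*15 - 17| = |35| = 35
sqrt(16 + 64) = sqrt(80) = 8.9443
d = 35/sqrt(80) = 3.9131

3.9131


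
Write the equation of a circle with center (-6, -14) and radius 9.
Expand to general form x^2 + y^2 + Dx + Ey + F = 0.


(x+ 6)^2 + (y+ 14)^2 = 9^2
D = -2h = 12, E = -2k = 28
F = h^2+k^2-r^2 = 36+196-81 = 151

x^2 + y^2 + 12x + 28y + 151 = 0


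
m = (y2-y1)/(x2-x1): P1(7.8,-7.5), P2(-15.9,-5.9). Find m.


dy = -5.9 + 7.5 = 1.6
dx = -15.9 - 7.8 = -23.7
m = 1.6/(-23.7) = -0.0675

m = -0.0675


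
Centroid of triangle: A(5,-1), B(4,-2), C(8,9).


Gx = (5+4+8)/3 = 17/3 = 5.6667
Gy = (-1- 2+9)/3 = 6/3 = 2.0000

G = (5.6667, 2.0000)


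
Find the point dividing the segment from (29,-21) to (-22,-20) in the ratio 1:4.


Px = (1*(-22) + 4*29)/5 = 94/5 = 18.8000
Py = (1*(-20) + 4*(-21))/5 = -104/5 = -20.8000

P = (18.8000, -20.8000)


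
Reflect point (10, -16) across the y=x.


Reflection rule for y=x: (y, x)
(10, -16) -> (-16, 10)

(-16, 10)


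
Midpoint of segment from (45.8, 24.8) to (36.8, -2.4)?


Mx = (45.8 + 36.8)/2 = 82.6/2 = 41.3000
My = (24.8 - 2.4)/2 = 22.4/2 = 11.2000

(41.3000, 11.2000)


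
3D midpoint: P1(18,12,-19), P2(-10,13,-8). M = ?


Mx = (18- 10)/2 = 4.0000
My = (12+13)/2 = 12.5000
Mz = (-19- 8)/2 = -13.5000

M = (4.0000, 12.5000, -13.5000)


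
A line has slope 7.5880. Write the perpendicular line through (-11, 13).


Perpendicular slope = -1/m1 = -1/7.5880 = -0.1318
b2 = y0 - m2*x0 = 13 - 11/7.5880 = 13 - 1.4497 = 11.5503

y = -0.1318x + 11.5503


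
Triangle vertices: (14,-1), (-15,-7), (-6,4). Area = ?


14*(-7-4) = -154
-15*(4+ 1) = -75
-6*(-1+ 7) = -36
sum = -265
Area = |-265|/2 = 132.5000

132.5000 sq units


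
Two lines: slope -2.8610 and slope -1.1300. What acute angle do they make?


m1-m2 = -1.731
1+m1*m2 = 4.23293
tan(theta) = |-1.731/4.23293| = 0.408937
theta = arctan(|-1.731/4.23293|) = 22.2414 degrees (acute angle)

22.2414 degrees


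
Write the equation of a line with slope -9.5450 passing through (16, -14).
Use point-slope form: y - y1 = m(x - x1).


y + 14 = -9.5450(x - 16)
y = -9.5450x - 14 + 9.5450*16
y = -9.5450x + 138.7200

y = -9.5450x + 138.7200


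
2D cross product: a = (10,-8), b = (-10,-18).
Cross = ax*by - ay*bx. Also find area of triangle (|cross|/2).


cross = 10*(-18) + 8*(-10) = -180 - 80 = -260
Triangle area = |-260|/2 = 260/2 = 130.0000

cross = -260, triangle area = 130.0000


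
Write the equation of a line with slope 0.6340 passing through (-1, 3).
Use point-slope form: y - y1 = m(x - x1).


y - 3 = 0.6340(x + 1)
y = 0.6340x + 3 - 0.6340*(-1)
y = 0.6340x + 3.6340

y = 0.6340x + 3.6340


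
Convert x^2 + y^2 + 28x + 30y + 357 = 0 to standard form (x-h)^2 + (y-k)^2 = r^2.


h = -D/2 = -28/2 = -14
k = -E/2 = -30/2 = -15
r^2 = h^2 + k^2 - F = 196 + 225 - 357 = 64
r = 8

Center (-14, -15), radius = 8


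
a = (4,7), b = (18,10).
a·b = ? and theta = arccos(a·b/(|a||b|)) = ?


a·b = 4*18 + 7*10 = 72 + 70 = 142
|a| = sqrt(16+49) = 8.0623
|b| = sqrt(324+100) = 20.5913
cos(theta) = 142/(sqrt(65)*sqrt(424)) = 142/sqrt(27560) = 0.855360
theta = arccos(142/sqrt(27560)) = 31.2005 degrees

a·b = 142, theta = 31.2005 deg


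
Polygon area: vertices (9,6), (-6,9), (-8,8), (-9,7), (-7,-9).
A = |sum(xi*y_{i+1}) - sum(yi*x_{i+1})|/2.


sum(xi*y_{i+1}) = 9*9 - 6*8 - 8*7 - 9*(-9) - 7*6 = 16
sum(yi*x_{i+1}) = 6*(-6) + 9*(-8) + 8*(-9) + 7*(-7) - 9*9 = -310
Area = |16 + 310|/2 = 326/2 = 163.0000

163.0000 sq units


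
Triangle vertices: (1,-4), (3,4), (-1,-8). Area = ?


1*(4+ 8) = 12
3*(-8+ 4) = -12
-1*(-4-4) = 8
sum = 8
Area = |8|/2 = 4.0000

4.0000 sq units


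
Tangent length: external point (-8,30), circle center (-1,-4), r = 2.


d = sqrt((-8+ 1)^2 + (30+ 4)^2) = sqrt(49+1156) = 34.7131
L = sqrt(1205.0000 - 4) = sqrt(1201.0000) = 34.6554

34.6554


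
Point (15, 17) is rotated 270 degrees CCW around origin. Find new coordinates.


cos(270) = 0, sin(270) = -1
x' = 15*0 - 17*(-1) = 17
y' = 15*(-1) + 17*0 = -15

(17, -15)


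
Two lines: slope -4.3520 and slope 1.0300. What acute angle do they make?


m1-m2 = -5.382
1+m1*m2 = -3.48256
tan(theta) = |-5.382/(-3.48256)| = 1.545415
theta = arctan(|-5.382/(-3.48256)|) = 57.0941 degrees (acute angle)

57.0941 degrees


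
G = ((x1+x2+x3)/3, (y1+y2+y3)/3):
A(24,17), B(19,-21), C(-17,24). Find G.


Gx = (24+19- 17)/3 = 26/3 = 8.6667
Gy = (17- 21+24)/3 = 20/3 = 6.6667

G = (8.6667, 6.6667)


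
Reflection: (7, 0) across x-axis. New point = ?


Reflection rule for x-axis: (x, -y)
(7, 0) -> (7, 0)

(7, 0)


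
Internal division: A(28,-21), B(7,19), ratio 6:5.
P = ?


Px = (6*7 + 5*28)/11 = 182/11 = 16.5455
Py = (6*19 + 5*(-21))/11 = 9/11 = 0.8182

P = (16.5455, 0.8182)


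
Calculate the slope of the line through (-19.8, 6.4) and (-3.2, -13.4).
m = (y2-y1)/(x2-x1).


dy = -13.4 - 6.4 = -19.8
dx = -3.2 + 19.8 = 16.6
m = -19.8/16.6 = -1.1928

m = -1.1928


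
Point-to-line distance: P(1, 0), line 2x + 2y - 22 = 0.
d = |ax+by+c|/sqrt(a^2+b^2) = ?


|2*1 + 2*0 - 22| = |-20| = 20
sqrt(4 + 4) = sqrt(8) = 2.8284
d = 20/sqrt(8) = 7.0711

7.0711


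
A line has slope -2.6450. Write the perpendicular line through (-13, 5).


Perpendicular slope = -1/m1 = -1/(-2.6450) = 0.3781
b2 = y0 - m2*x0 = 5 - 13/(-2.6450) = 5 + 4.9149 = 9.9149

y = 0.3781x + 9.9149


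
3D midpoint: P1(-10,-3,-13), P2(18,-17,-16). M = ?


Mx = (-10+18)/2 = 4.0000
My = (-3- 17)/2 = -10.0000
Mz = (-13- 16)/2 = -14.5000

M = (4.0000, -10.0000, -14.5000)


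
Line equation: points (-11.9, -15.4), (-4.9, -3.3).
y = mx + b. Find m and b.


m = (12.1)/(7.0) = 1.7286
b = y1 - m*x1 = -15.4 - (12.1*(-11.9))/(7.0) = -15.4 + 20.5700 = 5.1700

y = 1.7286x + 5.1700


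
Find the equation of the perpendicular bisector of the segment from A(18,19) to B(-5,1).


Midpoint = (6.5, 10)
Slope of AB = dy/dx = -18/(-23) = 0.7826
Perp slope = -dx/dy = -23/18 = -1.2778
b = My - (perp slope)*Mx = 10 + (-23*6.5)/(-18) = 10 + 8.3056 = 18.3056

y = -1.2778x + 18.3056


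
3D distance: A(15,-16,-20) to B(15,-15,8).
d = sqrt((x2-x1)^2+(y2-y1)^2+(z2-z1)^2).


dx=0, dy=1, dz=28
d = sqrt(0+1+784) = sqrt(785) = 28.0179

28.0179


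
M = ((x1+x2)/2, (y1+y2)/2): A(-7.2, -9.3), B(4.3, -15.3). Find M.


Mx = (-7.2 + 4.3)/2 = -2.9/2 = -1.4500
My = (-9.3 - 15.3)/2 = -24.6/2 = -12.3000

(-1.4500, -12.3000)


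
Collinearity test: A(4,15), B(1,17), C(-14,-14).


4*(17+ 14) + 1*(-14-15) - 14*(15-17)
= 124 - 29 + 28 = 123

No, not collinear (determinant = 123)


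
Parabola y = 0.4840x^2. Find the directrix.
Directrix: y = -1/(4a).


a = 0.4840
1/(4a) = 0.5165
directrix: y = -0.5165 = -0.5165

y = -0.5165


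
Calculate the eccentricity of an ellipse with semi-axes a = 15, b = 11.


c = sqrt(225-121) = sqrt(104) = 10.1980
e = c/a = sqrt(104)/15 = 0.6799

e = 0.6799


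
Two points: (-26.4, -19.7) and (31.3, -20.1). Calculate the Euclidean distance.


dx = 31.3 + 26.4 = 57.7
dy = -20.1 + 19.7 = -0.4
d = sqrt(3329.29 + 0.16) = sqrt(3329.45) = 57.7014

57.7014


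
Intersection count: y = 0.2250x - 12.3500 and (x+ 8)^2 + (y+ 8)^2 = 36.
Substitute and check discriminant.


Substitute y = 0.2250x - 12.3500: (x+ 8)^2 + (0.2250x- 12.3500+ 8)^2 = 36
Expand to Ax^2 + Bx + C = 0, where b-k = -4.35
A = 1+m^2 = 1.050625
B = 2(m(b-k) - h) = 2(0.2250*(-4.35) + 8) = 14.0425
C = h^2 + (b-k)^2 - r^2 = 64 + 18.9225 - 36 = 46.9225
disc = B^2-4AC = 197.1918 - 197.1918 = 0
disc = 0

1 intersection point (tangent)


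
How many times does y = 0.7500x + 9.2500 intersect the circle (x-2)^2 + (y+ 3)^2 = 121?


Substitute y = 0.7500x + 9.2500: (x-2)^2 + (0.7500x+9.2500+ 3)^2 = 121
Expand to Ax^2 + Bx + C = 0, where b-k = 12.25
A = 1+m^2 = 1.5625
B = 2(m(b-k) - h) = 2(0.7500*12.25 - 2) = 14.375
C = h^2 + (b-k)^2 - r^2 = 4 + 150.0625 - 121 = 33.0625
disc = B^2-4AC = 206.6406 - 206.6406 = 0
disc = 0

1 intersection point (tangent)


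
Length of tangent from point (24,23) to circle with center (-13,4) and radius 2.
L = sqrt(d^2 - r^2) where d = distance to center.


d = sqrt((24+ 13)^2 + (23-4)^2) = sqrt(1369+361) = 41.5933
L = sqrt(1730.0000 - 4) = sqrt(1726.0000) = 41.5452

41.5452


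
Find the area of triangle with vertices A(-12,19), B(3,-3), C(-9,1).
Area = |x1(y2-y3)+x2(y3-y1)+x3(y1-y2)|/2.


-12*(-3-1) = 48
3*(1-19) = -54
-9*(19+ 3) = -198
sum = -204
Area = |-204|/2 = 102.0000

102.0000 sq units


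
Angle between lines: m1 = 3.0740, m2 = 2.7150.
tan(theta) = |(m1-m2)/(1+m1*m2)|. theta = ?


m1-m2 = 0.359
1+m1*m2 = 9.34591
tan(theta) = |0.359/9.34591| = 0.038413
theta = arctan(|0.359/9.34591|) = 2.1998 degrees (acute angle)

2.1998 degrees


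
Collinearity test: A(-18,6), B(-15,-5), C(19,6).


-18*(-5-6) - 15*(6-6) + 19*(6+ 5)
= 198 + 0 + 209 = 407

No, not collinear (determinant = 407)


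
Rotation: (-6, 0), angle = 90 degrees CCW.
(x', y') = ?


cos(90) = 0, sin(90) = 1
x' = -6*0 - 0*1 = 0
y' = -6*1 + 0*0 = -6

(0, -6)


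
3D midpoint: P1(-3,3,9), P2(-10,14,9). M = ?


Mx = (-3- 10)/2 = -6.5000
My = (3+14)/2 = 8.5000
Mz = (9+9)/2 = 9.0000

M = (-6.5000, 8.5000, 9.0000)


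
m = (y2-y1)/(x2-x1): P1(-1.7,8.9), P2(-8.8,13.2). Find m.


dy = 13.2 - 8.9 = 4.3
dx = -8.8 + 1.7 = -7.1
m = 4.3/(-7.1) = -0.6056

m = -0.6056


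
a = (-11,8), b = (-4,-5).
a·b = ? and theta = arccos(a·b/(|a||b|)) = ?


a·b = -11*(-4) + 8*(-5) = 44 - 40 = 4
|a| = sqrt(121+64) = 13.6015
|b| = sqrt(16+25) = 6.4031
cos(theta) = 4/(sqrt(185)*sqrt(41)) = 4/sqrt(7585) = 0.045928
theta = arccos(4/sqrt(7585)) = 87.3676 degrees

a·b = 4, theta = 87.3676 deg


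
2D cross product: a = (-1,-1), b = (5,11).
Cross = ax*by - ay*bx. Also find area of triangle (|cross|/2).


cross = -1*11 + 1*5 = -11 + 5 = -6
Triangle area = |-6|/2 = 6/2 = 3.0000

cross = -6, triangle area = 3.0000


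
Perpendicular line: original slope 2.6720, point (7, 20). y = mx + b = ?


Perpendicular slope = -1/m1 = -1/2.6720 = -0.3743
b2 = y0 - m2*x0 = 20 + 7/2.6720 = 20 + 2.6198 = 22.6198

y = -0.3743x + 22.6198


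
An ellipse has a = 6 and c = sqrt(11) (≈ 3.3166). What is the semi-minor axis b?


b^2 = 6^2 - (sqrt(11))^2 = 36 - 11 = 25
b = sqrt(25) = 5

b = 5


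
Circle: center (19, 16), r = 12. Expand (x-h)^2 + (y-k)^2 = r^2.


(x-19)^2 + (y-16)^2 = 12^2
D = -2h = -38, E = -2k = -32
F = h^2+k^2-r^2 = 361+256-144 = 473

x^2 + y^2 - 38x - 32y + 473 = 0


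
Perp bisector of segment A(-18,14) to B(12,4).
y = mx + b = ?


Midpoint = (-3, 9)
Slope of AB = dy/dx = -10/30 = -0.3333
Perp slope = -dx/dy = 30/10 = 3.0000
b = My - (perp slope)*Mx = 9 + (30*(-3))/(-10) = 9 + 9.0000 = 18.0000

y = 3.0000x + 18.0000


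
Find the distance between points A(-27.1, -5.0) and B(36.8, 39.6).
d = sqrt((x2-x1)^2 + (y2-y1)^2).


dx = 36.8 + 27.1 = 63.9
dy = 39.6 + 5.0 = 44.6
d = sqrt(4083.21 + 1989.16) = sqrt(6072.37) = 77.9254

77.9254


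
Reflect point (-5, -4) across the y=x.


Reflection rule for y=x: (y, x)
(-5, -4) -> (-4, -5)

(-4, -5)


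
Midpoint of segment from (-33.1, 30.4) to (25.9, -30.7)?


Mx = (-33.1 + 25.9)/2 = -7.2/2 = -3.6000
My = (30.4 - 30.7)/2 = -0.3/2 = -0.1500

(-3.6000, -0.1500)


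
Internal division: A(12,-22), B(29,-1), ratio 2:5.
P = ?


Px = (2*29 + 5*12)/7 = 118/7 = 16.8571
Py = (2*(-1) + 5*(-22))/7 = -112/7 = -16.0000

P = (16.8571, -16.0000)


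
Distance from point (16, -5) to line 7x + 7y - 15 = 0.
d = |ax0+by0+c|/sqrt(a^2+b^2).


|7*16 + 7*(-5) - 15| = |62| = 62
sqrt(49 + 49) = sqrt(98) = 9.8995
d = 62/sqrt(98) = 6.2629

6.2629


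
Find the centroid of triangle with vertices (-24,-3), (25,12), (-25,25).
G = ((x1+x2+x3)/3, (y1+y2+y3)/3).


Gx = (-24+25- 25)/3 = -24/3 = -8.0000
Gy = (-3+12+25)/3 = 34/3 = 11.3333

G = (-8.0000, 11.3333)


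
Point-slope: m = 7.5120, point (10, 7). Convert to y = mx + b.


y - 7 = 7.5120(x - 10)
y = 7.5120x + 7 - 7.5120*10
y = 7.5120x - 68.1200

y = 7.5120x - 68.1200


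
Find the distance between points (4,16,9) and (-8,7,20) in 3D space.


dx=-12, dy=-9, dz=11
d = sqrt(144+81+121) = sqrt(346) = 18.6011

18.6011


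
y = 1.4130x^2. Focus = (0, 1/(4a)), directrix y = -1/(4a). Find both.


a = 1.4130
1/(4a) = 0.1769
Focus = (0, 0.1769)
Directrix: y = -0.1769

Focus = (0, 0.1769), Directrix: y = -0.1769


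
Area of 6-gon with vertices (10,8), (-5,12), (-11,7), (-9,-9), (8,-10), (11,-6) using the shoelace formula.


sum(xi*y_{i+1}) = 10*12 - 5*7 - 11*(-9) - 9*(-10) + 8*(-6) + 11*8 = 314
sum(yi*x_{i+1}) = 8*(-5) + 12*(-11) + 7*(-9) - 9*8 - 10*11 - 6*10 = -477
Area = |314 + 477|/2 = 791/2 = 395.5000

395.5000 sq units


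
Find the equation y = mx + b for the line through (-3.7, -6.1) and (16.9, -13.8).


m = (-7.7)/(20.6) = -0.3738
b = y1 - m*x1 = -6.1 - (-7.7*(-3.7))/(20.6) = -6.1 - 1.3830 = -7.4830

y = -0.3738x - 7.4830


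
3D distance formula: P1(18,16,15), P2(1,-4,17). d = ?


dx=-17, dy=-20, dz=2
d = sqrt(289+400+4) = sqrt(693) = 26.3249

26.3249


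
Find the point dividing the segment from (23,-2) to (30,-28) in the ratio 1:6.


Px = (1*30 + 6*23)/7 = 168/7 = 24.0000
Py = (1*(-28) + 6*(-2))/7 = -40/7 = -5.7143

P = (24.0000, -5.7143)


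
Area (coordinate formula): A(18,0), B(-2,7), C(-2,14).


18*(7-14) = -126
-2*(14-0) = -28
-2*(0-7) = 14
sum = -140
Area = |-140|/2 = 70.0000

70.0000 sq units


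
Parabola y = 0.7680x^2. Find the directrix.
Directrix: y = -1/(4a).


a = 0.7680
1/(4a) = 0.3255
directrix: y = -0.3255 = -0.3255

y = -0.3255


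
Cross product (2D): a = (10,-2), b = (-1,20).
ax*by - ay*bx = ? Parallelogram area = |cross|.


cross = 10*20 + 2*(-1) = 200 - 2 = 198
Parallelogram area = |198| = 198

cross = 198, parallelogram area = 198


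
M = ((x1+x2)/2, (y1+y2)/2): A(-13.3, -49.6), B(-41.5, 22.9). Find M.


Mx = (-13.3 - 41.5)/2 = -54.8/2 = -27.4000
My = (-49.6 + 22.9)/2 = -26.7/2 = -13.3500

(-27.4000, -13.3500)


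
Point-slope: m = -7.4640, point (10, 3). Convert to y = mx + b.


y - 3 = -7.4640(x - 10)
y = -7.4640x + 3 + 7.4640*10
y = -7.4640x + 77.6400

y = -7.4640x + 77.6400


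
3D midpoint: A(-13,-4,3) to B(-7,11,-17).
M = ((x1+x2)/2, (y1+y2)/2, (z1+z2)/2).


Mx = (-13- 7)/2 = -10.0000
My = (-4+11)/2 = 3.5000
Mz = (3- 17)/2 = -7.0000

M = (-10.0000, 3.5000, -7.0000)


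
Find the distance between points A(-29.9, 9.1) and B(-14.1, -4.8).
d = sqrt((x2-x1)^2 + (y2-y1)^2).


dx = -14.1 + 29.9 = 15.8
dy = -4.8 - 9.1 = -13.9
d = sqrt(249.64 + 193.21) = sqrt(442.85) = 21.0440

21.0440


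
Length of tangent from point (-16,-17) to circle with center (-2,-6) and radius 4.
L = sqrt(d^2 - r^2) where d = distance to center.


d = sqrt((-16+ 2)^2 + (-17+ 6)^2) = sqrt(196+121) = 17.8045
L = sqrt(317.0000 - 16) = sqrt(301.0000) = 17.3494

17.3494


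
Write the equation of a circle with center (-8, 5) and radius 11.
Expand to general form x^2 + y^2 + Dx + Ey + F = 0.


(x+ 8)^2 + (y-5)^2 = 11^2
D = -2h = 16, E = -2k = -10
F = h^2+k^2-r^2 = 64+25-121 = -32

x^2 + y^2 + 16x - 10y - 32 = 0


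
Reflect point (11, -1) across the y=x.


Reflection rule for y=x: (y, x)
(11, -1) -> (-1, 11)

(-1, 11)


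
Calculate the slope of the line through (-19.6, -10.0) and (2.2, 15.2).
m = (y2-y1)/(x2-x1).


dy = 15.2 + 10.0 = 25.2
dx = 2.2 + 19.6 = 21.8
m = 25.2/21.8 = 1.1560

m = 1.1560


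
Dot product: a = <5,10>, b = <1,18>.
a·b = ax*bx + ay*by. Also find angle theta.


a·b = 5*1 + 10*18 = 5 + 180 = 185
|a| = sqrt(25+100) = 11.1803
|b| = sqrt(1+324) = 18.0278
cos(theta) = 185/(sqrt(125)*sqrt(325)) = 185/sqrt(40625) = 0.917857
theta = arccos(185/sqrt(40625)) = 23.3852 degrees

a·b = 185, theta = 23.3852 deg


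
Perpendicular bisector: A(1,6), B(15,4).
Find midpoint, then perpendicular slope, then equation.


Midpoint = (8, 5)
Slope of AB = dy/dx = -2/14 = -0.1429
Perp slope = -dx/dy = 14/2 = 7.0000
b = My - (perp slope)*Mx = 5 + (14*8)/(-2) = 5 - 56.0000 = -51.0000

y = 7.0000x - 51.0000


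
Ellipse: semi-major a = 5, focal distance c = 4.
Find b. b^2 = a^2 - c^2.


b^2 = 5^2 - (4)^2 = 25 - 16 = 9
b = sqrt(9) = 3

b = 3


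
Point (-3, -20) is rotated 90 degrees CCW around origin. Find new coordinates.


cos(90) = 0, sin(90) = 1
x' = -3*0 + 20*1 = 20
y' = -3*1 - 20*0 = -3

(20, -3)


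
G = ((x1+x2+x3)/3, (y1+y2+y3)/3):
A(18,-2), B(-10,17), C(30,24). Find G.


Gx = (18- 10+30)/3 = 38/3 = 12.6667
Gy = (-2+17+24)/3 = 39/3 = 13.0000

G = (12.6667, 13.0000)


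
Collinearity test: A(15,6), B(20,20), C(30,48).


15*(20-48) + 20*(48-6) + 30*(6-20)
= -420 + 840 - 420 = 0

Yes, collinear (determinant = 0)


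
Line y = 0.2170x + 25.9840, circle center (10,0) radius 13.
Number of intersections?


Substitute y = 0.2170x + 25.9840: (x-10)^2 + (0.2170x+25.9840-0)^2 = 169
Expand to Ax^2 + Bx + C = 0, where b-k = 25.984
A = 1+m^2 = 1.047089
B = 2(m(b-k) - h) = 2(0.2170*25.984 - 10) = -8.722944
C = h^2 + (b-k)^2 - r^2 = 100 + 675.168256 - 169 = 606.168256
disc = B^2-4AC = 76.0898 - 2538.8485 = -2462.7587
disc < 0

0 intersection points


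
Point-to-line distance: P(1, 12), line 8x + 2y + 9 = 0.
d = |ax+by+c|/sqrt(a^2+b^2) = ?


|8*1 + 2*12 + 9| = |41| = 41
sqrt(64 + 4) = sqrt(68) = 8.2462
d = 41/sqrt(68) = 4.9720

4.9720


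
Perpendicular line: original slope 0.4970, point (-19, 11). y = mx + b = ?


Perpendicular slope = -1/m1 = -1/0.4970 = -2.0121
b2 = y0 - m2*x0 = 11 - 19/0.4970 = 11 - 38.2294 = -27.2294

y = -2.0121x - 27.2294


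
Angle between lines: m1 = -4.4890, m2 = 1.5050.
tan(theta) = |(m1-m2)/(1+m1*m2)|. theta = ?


m1-m2 = -5.994
1+m1*m2 = -5.755945
tan(theta) = |-5.994/(-5.755945)| = 1.041358
theta = arctan(|-5.994/(-5.755945)|) = 46.1607 degrees (acute angle)

46.1607 degrees


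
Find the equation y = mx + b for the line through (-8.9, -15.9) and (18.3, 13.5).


m = (29.4)/(27.2) = 1.0809
b = y1 - m*x1 = -15.9 - (29.4*(-8.9))/(27.2) = -15.9 + 9.6199 = -6.2801

y = 1.0809x - 6.2801


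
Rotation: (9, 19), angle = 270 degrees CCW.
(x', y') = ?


cos(270) = 0, sin(270) = -1
x' = 9*0 - 19*(-1) = 19
y' = 9*(-1) + 19*0 = -9

(19, -9)


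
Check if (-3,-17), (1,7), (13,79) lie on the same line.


-3*(7-79) + 1*(79+ 17) + 13*(-17-7)
= 216 + 96 - 312 = 0

Yes, collinear (determinant = 0)


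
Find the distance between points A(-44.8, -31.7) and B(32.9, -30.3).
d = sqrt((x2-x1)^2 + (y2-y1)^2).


dx = 32.9 + 44.8 = 77.7
dy = -30.3 + 31.7 = 1.4
d = sqrt(6037.29 + 1.96) = sqrt(6039.25) = 77.7126

77.7126


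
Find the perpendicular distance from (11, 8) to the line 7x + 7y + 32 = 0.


|7*11 + 7*8 + 32| = |165| = 165
sqrt(49 + 49) = sqrt(98) = 9.8995
d = 165/sqrt(98) = 16.6675

16.6675


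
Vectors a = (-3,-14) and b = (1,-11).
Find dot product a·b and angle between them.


a·b = -3*1 - 14*(-11) = -3 + 154 = 151
|a| = sqrt(9+196) = 14.3178
|b| = sqrt(1+121) = 11.0454
cos(theta) = 151/(sqrt(205)*sqrt(122)) = 151/sqrt(25010) = 0.954817
theta = arccos(151/sqrt(25010)) = 17.2892 degrees

a·b = 151, theta = 17.2892 deg


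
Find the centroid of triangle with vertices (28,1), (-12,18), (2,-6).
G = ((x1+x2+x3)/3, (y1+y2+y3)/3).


Gx = (28- 12+2)/3 = 18/3 = 6.0000
Gy = (1+18- 6)/3 = 13/3 = 4.3333

G = (6.0000, 4.3333)


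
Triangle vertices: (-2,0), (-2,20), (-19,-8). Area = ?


-2*(20+ 8) = -56
-2*(-8-0) = 16
-19*(0-20) = 380
sum = 340
Area = |340|/2 = 170.0000

170.0000 sq units


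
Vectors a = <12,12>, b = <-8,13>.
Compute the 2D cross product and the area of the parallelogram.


cross = 12*13 - 12*(-8) = 156 + 96 = 252
Parallelogram area = |252| = 252

cross = 252, parallelogram area = 252


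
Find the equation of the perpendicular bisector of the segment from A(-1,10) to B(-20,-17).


Midpoint = (-10.5, -3.5)
Slope of AB = dy/dx = -27/(-19) = 1.4211
Perp slope = -dx/dy = -19/27 = -0.7037
b = My - (perp slope)*Mx = -3.5 + (-19*(-10.5))/(-27) = -3.5 - 7.3889 = -10.8889

y = -0.7037x - 10.8889


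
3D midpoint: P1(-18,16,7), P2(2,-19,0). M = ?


Mx = (-18+2)/2 = -8.0000
My = (16- 19)/2 = -1.5000
Mz = (7+0)/2 = 3.5000

M = (-8.0000, -1.5000, 3.5000)


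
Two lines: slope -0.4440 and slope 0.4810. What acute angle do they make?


m1-m2 = -0.925
1+m1*m2 = 0.786436
tan(theta) = |-0.925/0.786436| = 1.176192
theta = arctan(|-0.925/0.786436|) = 49.6288 degrees (acute angle)

49.6288 degrees


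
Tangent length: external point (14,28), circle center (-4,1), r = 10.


d = sqrt((14+ 4)^2 + (28-1)^2) = sqrt(324+729) = 32.4500
L = sqrt(1053.0000 - 100) = sqrt(953.0000) = 30.8707

30.8707


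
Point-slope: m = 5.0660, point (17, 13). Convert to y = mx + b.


y - 13 = 5.0660(x - 17)
y = 5.0660x + 13 - 5.0660*17
y = 5.0660x - 73.1220

y = 5.0660x - 73.1220


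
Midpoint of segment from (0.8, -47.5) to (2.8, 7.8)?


Mx = (0.8 + 2.8)/2 = 3.6/2 = 1.8000
My = (-47.5 + 7.8)/2 = -39.7/2 = -19.8500

(1.8000, -19.8500)


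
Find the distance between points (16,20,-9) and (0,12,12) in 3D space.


dx=-16, dy=-8, dz=21
d = sqrt(256+64+441) = sqrt(761) = 27.5862

27.5862


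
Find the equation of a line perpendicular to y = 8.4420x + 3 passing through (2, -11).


Perpendicular slope = -1/m1 = -1/8.4420 = -0.1185
b2 = y0 - m2*x0 = -11 + 2/8.4420 = -11 + 0.2369 = -10.7631

y = -0.1185x - 10.7631


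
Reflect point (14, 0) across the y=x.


Reflection rule for y=x: (y, x)
(14, 0) -> (0, 14)

(0, 14)


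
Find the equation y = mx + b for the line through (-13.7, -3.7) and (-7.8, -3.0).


m = (0.7)/(5.9) = 0.1186
b = y1 - m*x1 = -3.7 - (0.7*(-13.7))/(5.9) = -3.7 + 1.6254 = -2.0746

y = 0.1186x - 2.0746


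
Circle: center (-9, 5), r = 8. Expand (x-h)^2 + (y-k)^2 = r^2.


(x+ 9)^2 + (y-5)^2 = 8^2
D = -2h = 18, E = -2k = -10
F = h^2+k^2-r^2 = 81+25-64 = 42

x^2 + y^2 + 18x - 10y + 42 = 0


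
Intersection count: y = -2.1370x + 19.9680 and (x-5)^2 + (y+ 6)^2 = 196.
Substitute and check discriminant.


Substitute y = -2.1370x + 19.9680: (x-5)^2 + (-2.1370x+19.9680+ 6)^2 = 196
Expand to Ax^2 + Bx + C = 0, where b-k = 25.968
A = 1+m^2 = 5.566769
B = 2(m(b-k) - h) = 2(-2.1370*25.968 - 5) = -120.987232
C = h^2 + (b-k)^2 - r^2 = 25 + 674.337024 - 196 = 503.337024
disc = B^2-4AC = 14637.9103 - 11207.8438 = 3430.0665
disc > 0

2 intersection points


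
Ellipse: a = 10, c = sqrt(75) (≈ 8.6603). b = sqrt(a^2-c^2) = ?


b^2 = 10^2 - (sqrt(75))^2 = 100 - 75 = 25
b = sqrt(25) = 5

b = 5


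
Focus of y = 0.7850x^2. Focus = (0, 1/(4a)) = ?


a = 0.7850
4a = 3.1400
focus = (0, 1/3.1400) = (0, 0.3185)

Focus = (0, 0.3185)


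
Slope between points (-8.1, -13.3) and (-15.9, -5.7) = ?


dy = -5.7 + 13.3 = 7.6
dx = -15.9 + 8.1 = -7.8
m = 7.6/(-7.8) = -0.9744

m = -0.9744


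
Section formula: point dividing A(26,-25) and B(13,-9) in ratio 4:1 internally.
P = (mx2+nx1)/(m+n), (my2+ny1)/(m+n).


Px = (4*13 + 1*26)/5 = 78/5 = 15.6000
Py = (4*(-9) + 1*(-25))/5 = -61/5 = -12.2000

P = (15.6000, -12.2000)


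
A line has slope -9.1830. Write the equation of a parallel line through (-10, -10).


Parallel lines have equal slopes.
m2 = -9.1830
b2 = -10 + 9.1830*(-10) = -101.8300

y = -9.1830x - 101.8300


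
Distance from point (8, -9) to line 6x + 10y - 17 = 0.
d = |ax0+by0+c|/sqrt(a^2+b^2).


|6*8 + 10*(-9) - 17| = |-59| = 59
sqrt(36 + 100) = sqrt(136) = 11.6619
d = 59/sqrt(136) = 5.0592

5.0592


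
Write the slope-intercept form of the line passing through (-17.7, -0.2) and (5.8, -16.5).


m = (-16.3)/(23.5) = -0.6936
b = y1 - m*x1 = -0.2 - (-16.3*(-17.7))/(23.5) = -0.2 - 12.2770 = -12.4770

y = -0.6936x - 12.4770


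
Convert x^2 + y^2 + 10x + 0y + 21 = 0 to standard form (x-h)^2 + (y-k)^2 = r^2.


h = -D/2 = -10/2 = -5
k = -E/2 = 0/2 = 0
r^2 = h^2 + k^2 - F = 25 + 0 - 21 = 4
r = 2

Center (-5, 0), radius = 2


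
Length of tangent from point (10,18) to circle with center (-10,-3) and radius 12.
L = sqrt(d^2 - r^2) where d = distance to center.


d = sqrt((10+ 10)^2 + (18+ 3)^2) = sqrt(400+441) = 29.0000
L = sqrt(841.0000 - 144) = sqrt(697.0000) = 26.4008

26.4008


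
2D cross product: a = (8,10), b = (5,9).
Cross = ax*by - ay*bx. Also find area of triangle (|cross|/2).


cross = 8*9 - 10*5 = 72 - 50 = 22
Triangle area = |22|/2 = 22/2 = 11.0000

cross = 22, triangle area = 11.0000


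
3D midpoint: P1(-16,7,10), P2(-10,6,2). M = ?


Mx = (-16- 10)/2 = -13.0000
My = (7+6)/2 = 6.5000
Mz = (10+2)/2 = 6.0000

M = (-13.0000, 6.5000, 6.0000)


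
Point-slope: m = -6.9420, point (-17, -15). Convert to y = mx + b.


y + 15 = -6.9420(x + 17)
y = -6.9420x - 15 + 6.9420*(-17)
y = -6.9420x - 133.0140

y = -6.9420x - 133.0140


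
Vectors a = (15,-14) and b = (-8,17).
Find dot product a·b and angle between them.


a·b = 15*(-8) - 14*17 = -120 - 238 = -358
|a| = sqrt(225+196) = 20.5183
|b| = sqrt(64+289) = 18.7883
cos(theta) = -358/(sqrt(421)*sqrt(353)) = -358/sqrt(148613) = -0.928655
theta = arccos(-358/sqrt(148613)) = 158.2262 degrees

a·b = -358, theta = 158.2262 deg


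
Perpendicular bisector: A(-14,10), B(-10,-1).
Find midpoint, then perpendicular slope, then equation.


Midpoint = (-12, 4.5)
Slope of AB = dy/dx = -11/4 = -2.7500
Perp slope = -dx/dy = 4/11 = 0.3636
b = My - (perp slope)*Mx = 4.5 + (4*(-12))/(-11) = 4.5 + 4.3636 = 8.8636

y = 0.3636x + 8.8636


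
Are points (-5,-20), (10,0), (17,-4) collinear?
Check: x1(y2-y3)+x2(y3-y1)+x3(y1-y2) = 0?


-5*(0+ 4) + 10*(-4+ 20) + 17*(-20-0)
= -20 + 160 - 340 = -200

No, not collinear (determinant = -200)


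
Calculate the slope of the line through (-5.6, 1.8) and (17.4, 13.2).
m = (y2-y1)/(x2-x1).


dy = 13.2 - 1.8 = 11.4
dx = 17.4 + 5.6 = 23.0
m = 11.4/23.0 = 0.4957

m = 0.4957


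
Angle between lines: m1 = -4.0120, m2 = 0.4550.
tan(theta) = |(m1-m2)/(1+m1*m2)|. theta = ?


m1-m2 = -4.467
1+m1*m2 = -0.82546
tan(theta) = |-4.467/(-0.82546)| = 5.411528
theta = arctan(|-4.467/(-0.82546)|) = 79.5304 degrees (acute angle)

79.5304 degrees


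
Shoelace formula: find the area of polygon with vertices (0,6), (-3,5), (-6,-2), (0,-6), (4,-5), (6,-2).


sum(xi*y_{i+1}) = 0*5 - 3*(-2) - 6*(-6) + 0*(-5) + 4*(-2) + 6*6 = 70
sum(yi*x_{i+1}) = 6*(-3) + 5*(-6) - 2*0 - 6*4 - 5*6 - 2*0 = -102
Area = |70 + 102|/2 = 172/2 = 86.0000

86.0000 sq units


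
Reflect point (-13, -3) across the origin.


Reflection rule for origin: (-x, -y)
(-13, -3) -> (13, 3)

(13, 3)


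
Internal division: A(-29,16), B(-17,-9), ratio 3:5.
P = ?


Px = (3*(-17) + 5*(-29))/8 = -196/8 = -24.5000
Py = (3*(-9) + 5*16)/8 = 53/8 = 6.6250

P = (-24.5000, 6.6250)


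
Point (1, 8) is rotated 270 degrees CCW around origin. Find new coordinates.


cos(270) = 0, sin(270) = -1
x' = 1*0 - 8*(-1) = 8
y' = 1*(-1) + 8*0 = -1

(8, -1)


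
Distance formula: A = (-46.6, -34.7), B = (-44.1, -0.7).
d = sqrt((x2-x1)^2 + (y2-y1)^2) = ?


dx = -44.1 + 46.6 = 2.5
dy = -0.7 + 34.7 = 34.0
d = sqrt(6.25 + 1156.0) = sqrt(1162.25) = 34.0918

34.0918


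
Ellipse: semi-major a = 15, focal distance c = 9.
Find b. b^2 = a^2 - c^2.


b^2 = 15^2 - (9)^2 = 225 - 81 = 144
b = sqrt(144) = 12

b = 12


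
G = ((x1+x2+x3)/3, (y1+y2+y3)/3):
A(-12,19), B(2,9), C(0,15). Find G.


Gx = (-12+2+0)/3 = -10/3 = -3.3333
Gy = (19+9+15)/3 = 43/3 = 14.3333

G = (-3.3333, 14.3333)


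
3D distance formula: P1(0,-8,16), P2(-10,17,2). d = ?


dx=-10, dy=25, dz=-14
d = sqrt(100+625+196) = sqrt(921) = 30.3480

30.3480


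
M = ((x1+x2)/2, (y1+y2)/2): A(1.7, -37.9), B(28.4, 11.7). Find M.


Mx = (1.7 + 28.4)/2 = 30.1/2 = 15.0500
My = (-37.9 + 11.7)/2 = -26.2/2 = -13.1000

(15.0500, -13.1000)


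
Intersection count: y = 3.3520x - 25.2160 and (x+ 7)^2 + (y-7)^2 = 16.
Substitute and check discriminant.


Substitute y = 3.3520x - 25.2160: (x+ 7)^2 + (3.3520x- 25.2160-7)^2 = 16
Expand to Ax^2 + Bx + C = 0, where b-k = -32.216
A = 1+m^2 = 12.235904
B = 2(m(b-k) - h) = 2(3.3520*(-32.216) + 7) = -201.976064
C = h^2 + (b-k)^2 - r^2 = 49 + 1037.870656 - 16 = 1070.870656
disc = B^2-4AC = 40794.3304 - 52412.2822 = -11617.9518
disc < 0

0 intersection points


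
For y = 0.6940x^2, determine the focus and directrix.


a = 0.6940
1/(4a) = 0.3602
Focus = (0, 0.3602)
Directrix: y = -0.3602

Focus = (0, 0.3602), Directrix: y = -0.3602


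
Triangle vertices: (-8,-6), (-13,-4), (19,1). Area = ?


-8*(-4-1) = 40
-13*(1+ 6) = -91
19*(-6+ 4) = -38
sum = -89
Area = |-89|/2 = 44.5000

44.5000 sq units


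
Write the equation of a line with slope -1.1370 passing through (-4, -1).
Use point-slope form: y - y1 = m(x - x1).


y + 1 = -1.1370(x + 4)
y = -1.1370x - 1 + 1.1370*(-4)
y = -1.1370x - 5.5480

y = -1.1370x - 5.5480


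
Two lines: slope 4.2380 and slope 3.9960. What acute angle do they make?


m1-m2 = 0.242
1+m1*m2 = 17.935048
tan(theta) = |0.242/17.935048| = 0.013493
theta = arctan(|0.242/17.935048|) = 0.7731 degrees (acute angle)

0.7731 degrees


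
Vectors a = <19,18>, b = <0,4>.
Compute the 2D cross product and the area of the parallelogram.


cross = 19*4 - 18*0 = 76 - 0 = 76
Parallelogram area = |76| = 76

cross = 76, parallelogram area = 76


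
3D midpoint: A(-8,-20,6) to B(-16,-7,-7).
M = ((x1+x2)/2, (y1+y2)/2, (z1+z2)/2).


Mx = (-8- 16)/2 = -12.0000
My = (-20- 7)/2 = -13.5000
Mz = (6- 7)/2 = -0.5000

M = (-12.0000, -13.5000, -0.5000)


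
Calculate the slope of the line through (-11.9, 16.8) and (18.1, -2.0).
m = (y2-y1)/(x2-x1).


dy = -2.0 - 16.8 = -18.8
dx = 18.1 + 11.9 = 30.0
m = -18.8/30.0 = -0.6267

m = -0.6267


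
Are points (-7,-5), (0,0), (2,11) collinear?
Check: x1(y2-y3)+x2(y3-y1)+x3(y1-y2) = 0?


-7*(0-11) + 0*(11+ 5) + 2*(-5-0)
= 77 + 0 - 10 = 67

No, not collinear (determinant = 67)


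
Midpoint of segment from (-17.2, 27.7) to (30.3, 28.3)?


Mx = (-17.2 + 30.3)/2 = 13.1/2 = 6.5500
My = (27.7 + 28.3)/2 = 56.0/2 = 28.0000

(6.5500, 28.0000)


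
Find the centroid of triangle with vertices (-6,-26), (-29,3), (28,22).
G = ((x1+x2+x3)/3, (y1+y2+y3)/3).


Gx = (-6- 29+28)/3 = -7/3 = -2.3333
Gy = (-26+3+22)/3 = -1/3 = -0.3333

G = (-2.3333, -0.3333)


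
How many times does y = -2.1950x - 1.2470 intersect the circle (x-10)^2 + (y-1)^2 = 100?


Substitute y = -2.1950x - 1.2470: (x-10)^2 + (-2.1950x- 1.2470-1)^2 = 100
Expand to Ax^2 + Bx + C = 0, where b-k = -2.247
A = 1+m^2 = 5.818025
B = 2(m(b-k) - h) = 2(-2.1950*(-2.247) - 10) = -10.13567
C = h^2 + (b-k)^2 - r^2 = 100 + 5.049009 - 100 = 5.049009
disc = B^2-4AC = 102.7318 - 117.5010 = -14.7692
disc < 0

0 intersection points


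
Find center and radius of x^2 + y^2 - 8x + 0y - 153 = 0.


h = -D/2 = 8/2 = 4
k = -E/2 = 0/2 = 0
r^2 = h^2 + k^2 - F = 16 + 0 + 153 = 169
r = 13

Center (4, 0), radius = 13
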